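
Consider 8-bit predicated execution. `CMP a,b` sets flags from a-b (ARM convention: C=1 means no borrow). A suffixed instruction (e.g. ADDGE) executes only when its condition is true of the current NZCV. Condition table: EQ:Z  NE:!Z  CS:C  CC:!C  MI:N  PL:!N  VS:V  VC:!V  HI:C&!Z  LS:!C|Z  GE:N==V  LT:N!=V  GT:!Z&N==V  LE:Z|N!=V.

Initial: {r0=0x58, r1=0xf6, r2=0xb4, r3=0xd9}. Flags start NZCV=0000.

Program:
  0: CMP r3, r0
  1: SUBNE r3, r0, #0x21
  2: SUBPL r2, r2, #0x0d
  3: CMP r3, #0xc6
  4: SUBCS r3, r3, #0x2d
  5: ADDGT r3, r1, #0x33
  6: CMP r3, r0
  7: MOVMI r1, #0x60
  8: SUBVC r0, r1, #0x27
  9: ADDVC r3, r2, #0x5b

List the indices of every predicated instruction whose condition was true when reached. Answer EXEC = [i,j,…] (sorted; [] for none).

EXEC = [1,5,7,8,9]

[0] flags=1010 → (cmp)
[1] flags=1010 NE?T → r3=0x37
[2] flags=1010 PL?F → skip
[3] flags=0000 → (cmp)
[4] flags=0000 CS?F → skip
[5] flags=0000 GT?T → r3=0x29
[6] flags=1000 → (cmp)
[7] flags=1000 MI?T → r1=0x60
[8] flags=1000 VC?T → r0=0x39
[9] flags=1000 VC?T → r3=0x0f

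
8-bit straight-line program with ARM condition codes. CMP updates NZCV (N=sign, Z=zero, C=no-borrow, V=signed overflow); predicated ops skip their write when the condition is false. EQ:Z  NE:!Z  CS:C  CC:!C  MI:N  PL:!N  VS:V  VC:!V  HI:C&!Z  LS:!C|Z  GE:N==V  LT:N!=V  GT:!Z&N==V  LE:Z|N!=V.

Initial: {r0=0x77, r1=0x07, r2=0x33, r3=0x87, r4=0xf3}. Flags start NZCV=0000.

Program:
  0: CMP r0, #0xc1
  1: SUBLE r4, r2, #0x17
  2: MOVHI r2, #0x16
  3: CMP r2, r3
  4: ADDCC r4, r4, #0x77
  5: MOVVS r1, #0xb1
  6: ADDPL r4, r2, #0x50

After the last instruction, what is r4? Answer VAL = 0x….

[0] flags=1001 → (cmp)
[1] flags=1001 LE?F → skip
[2] flags=1001 HI?F → skip
[3] flags=1001 → (cmp)
[4] flags=1001 CC?T → r4=0x6a
[5] flags=1001 VS?T → r1=0xb1
[6] flags=1001 PL?F → skip

VAL = 0x6a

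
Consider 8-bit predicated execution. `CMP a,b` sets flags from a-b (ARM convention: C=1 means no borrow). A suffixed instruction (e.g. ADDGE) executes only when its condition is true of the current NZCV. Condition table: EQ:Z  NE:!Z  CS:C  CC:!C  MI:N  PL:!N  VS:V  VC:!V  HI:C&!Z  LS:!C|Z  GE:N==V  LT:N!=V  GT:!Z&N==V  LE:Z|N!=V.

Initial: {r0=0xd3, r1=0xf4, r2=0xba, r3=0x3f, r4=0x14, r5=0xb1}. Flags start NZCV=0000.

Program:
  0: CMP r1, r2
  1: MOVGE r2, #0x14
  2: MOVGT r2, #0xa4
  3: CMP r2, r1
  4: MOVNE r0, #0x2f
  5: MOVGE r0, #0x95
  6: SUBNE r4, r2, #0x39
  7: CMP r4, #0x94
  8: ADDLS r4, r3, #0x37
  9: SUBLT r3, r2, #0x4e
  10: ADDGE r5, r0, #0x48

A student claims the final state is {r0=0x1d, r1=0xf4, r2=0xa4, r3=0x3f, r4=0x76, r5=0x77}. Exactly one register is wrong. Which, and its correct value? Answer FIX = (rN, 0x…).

FIX = (r0, 0x2f)

[0] flags=0010 → (cmp)
[1] flags=0010 GE?T → r2=0x14
[2] flags=0010 GT?T → r2=0xa4
[3] flags=1000 → (cmp)
[4] flags=1000 NE?T → r0=0x2f
[5] flags=1000 GE?F → skip
[6] flags=1000 NE?T → r4=0x6b
[7] flags=1001 → (cmp)
[8] flags=1001 LS?T → r4=0x76
[9] flags=1001 LT?F → skip
[10] flags=1001 GE?T → r5=0x77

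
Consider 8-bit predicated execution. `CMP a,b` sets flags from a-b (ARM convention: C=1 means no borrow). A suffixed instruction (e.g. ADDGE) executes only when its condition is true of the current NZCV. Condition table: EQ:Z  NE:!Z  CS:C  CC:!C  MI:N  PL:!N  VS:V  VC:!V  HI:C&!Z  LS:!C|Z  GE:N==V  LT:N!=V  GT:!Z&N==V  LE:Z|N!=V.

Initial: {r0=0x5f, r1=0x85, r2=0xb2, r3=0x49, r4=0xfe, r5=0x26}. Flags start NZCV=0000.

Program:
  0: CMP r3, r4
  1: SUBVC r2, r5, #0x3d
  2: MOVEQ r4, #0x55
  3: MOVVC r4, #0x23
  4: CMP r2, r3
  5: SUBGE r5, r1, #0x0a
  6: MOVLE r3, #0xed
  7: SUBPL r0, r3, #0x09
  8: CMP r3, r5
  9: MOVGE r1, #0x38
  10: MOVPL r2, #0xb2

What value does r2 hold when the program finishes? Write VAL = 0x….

0: ✓ CMP  NZCV=0000
1: ✓ SUBVC  r2←0xe9
2: · MOVEQ
3: ✓ MOVVC  r4←0x23
4: ✓ CMP  NZCV=1010
5: · SUBGE
6: ✓ MOVLE  r3←0xed
7: · SUBPL
8: ✓ CMP  NZCV=1010
9: · MOVGE
10: · MOVPL

VAL = 0xe9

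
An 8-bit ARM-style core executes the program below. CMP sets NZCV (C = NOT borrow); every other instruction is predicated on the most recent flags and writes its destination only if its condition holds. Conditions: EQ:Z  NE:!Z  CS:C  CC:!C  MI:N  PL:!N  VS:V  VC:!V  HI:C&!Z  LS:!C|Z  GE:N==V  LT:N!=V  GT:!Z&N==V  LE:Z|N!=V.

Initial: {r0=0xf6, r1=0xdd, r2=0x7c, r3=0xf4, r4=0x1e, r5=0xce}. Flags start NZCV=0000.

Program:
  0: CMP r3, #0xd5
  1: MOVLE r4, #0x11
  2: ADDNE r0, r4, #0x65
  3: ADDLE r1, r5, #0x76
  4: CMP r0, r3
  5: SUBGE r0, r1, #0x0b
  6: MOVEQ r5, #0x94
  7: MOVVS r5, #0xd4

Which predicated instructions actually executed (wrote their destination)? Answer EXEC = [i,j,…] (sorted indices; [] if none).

EXEC = [2]

0: ✓ CMP  NZCV=0010
1: · MOVLE
2: ✓ ADDNE  r0←0x83
3: · ADDLE
4: ✓ CMP  NZCV=1000
5: · SUBGE
6: · MOVEQ
7: · MOVVS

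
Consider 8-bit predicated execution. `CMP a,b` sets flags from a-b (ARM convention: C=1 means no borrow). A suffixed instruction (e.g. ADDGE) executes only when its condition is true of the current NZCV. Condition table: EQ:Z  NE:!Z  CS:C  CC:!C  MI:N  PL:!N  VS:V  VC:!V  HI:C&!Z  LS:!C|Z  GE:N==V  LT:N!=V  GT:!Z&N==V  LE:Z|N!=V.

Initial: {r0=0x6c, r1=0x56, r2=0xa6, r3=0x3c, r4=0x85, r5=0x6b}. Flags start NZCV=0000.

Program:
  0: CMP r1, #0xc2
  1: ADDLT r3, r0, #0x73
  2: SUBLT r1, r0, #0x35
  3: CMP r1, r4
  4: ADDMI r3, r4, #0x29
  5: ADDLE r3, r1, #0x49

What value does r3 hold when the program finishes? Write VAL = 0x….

VAL = 0xae

0: ✓ CMP  NZCV=1001
1: · ADDLT
2: · SUBLT
3: ✓ CMP  NZCV=1001
4: ✓ ADDMI  r3←0xae
5: · ADDLE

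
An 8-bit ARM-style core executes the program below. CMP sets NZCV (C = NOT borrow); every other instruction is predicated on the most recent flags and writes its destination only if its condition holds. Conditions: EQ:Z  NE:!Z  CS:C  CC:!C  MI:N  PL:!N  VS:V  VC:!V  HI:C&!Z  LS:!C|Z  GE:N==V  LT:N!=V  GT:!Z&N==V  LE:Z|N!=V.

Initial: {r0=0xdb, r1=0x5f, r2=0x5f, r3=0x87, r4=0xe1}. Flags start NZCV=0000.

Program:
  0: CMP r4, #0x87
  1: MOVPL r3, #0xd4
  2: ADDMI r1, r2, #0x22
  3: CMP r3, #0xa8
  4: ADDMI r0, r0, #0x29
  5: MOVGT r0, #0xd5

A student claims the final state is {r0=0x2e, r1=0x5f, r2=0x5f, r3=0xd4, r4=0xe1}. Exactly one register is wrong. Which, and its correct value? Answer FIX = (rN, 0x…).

0: ✓ CMP  NZCV=0010
1: ✓ MOVPL  r3←0xd4
2: · ADDMI
3: ✓ CMP  NZCV=0010
4: · ADDMI
5: ✓ MOVGT  r0←0xd5

FIX = (r0, 0xd5)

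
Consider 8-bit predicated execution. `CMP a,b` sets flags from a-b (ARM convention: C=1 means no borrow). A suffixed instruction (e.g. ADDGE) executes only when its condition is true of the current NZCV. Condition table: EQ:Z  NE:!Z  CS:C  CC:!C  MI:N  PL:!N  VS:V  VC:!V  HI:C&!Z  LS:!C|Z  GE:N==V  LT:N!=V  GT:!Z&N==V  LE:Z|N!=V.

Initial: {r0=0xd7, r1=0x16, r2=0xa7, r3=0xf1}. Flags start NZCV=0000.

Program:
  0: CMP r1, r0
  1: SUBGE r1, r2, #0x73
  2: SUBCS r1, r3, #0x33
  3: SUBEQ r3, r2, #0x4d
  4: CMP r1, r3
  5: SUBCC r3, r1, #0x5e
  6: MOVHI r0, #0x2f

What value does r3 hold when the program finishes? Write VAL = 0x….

0: ✓ CMP  NZCV=0000
1: ✓ SUBGE  r1←0x34
2: · SUBCS
3: · SUBEQ
4: ✓ CMP  NZCV=0000
5: ✓ SUBCC  r3←0xd6
6: · MOVHI

VAL = 0xd6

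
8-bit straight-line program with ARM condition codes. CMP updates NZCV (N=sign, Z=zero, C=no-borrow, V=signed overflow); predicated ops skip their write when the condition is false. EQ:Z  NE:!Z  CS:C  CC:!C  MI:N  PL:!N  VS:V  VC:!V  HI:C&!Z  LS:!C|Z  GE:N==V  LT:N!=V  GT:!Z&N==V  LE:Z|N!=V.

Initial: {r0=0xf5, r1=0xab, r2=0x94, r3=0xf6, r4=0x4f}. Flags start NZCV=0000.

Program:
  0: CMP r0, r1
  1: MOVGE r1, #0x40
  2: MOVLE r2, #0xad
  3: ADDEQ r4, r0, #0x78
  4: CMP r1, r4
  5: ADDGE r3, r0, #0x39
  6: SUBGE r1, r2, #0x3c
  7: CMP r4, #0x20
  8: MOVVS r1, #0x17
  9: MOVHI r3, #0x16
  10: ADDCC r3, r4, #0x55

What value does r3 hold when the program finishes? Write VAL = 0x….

[0] flags=0010 → (cmp)
[1] flags=0010 GE?T → r1=0x40
[2] flags=0010 LE?F → skip
[3] flags=0010 EQ?F → skip
[4] flags=1000 → (cmp)
[5] flags=1000 GE?F → skip
[6] flags=1000 GE?F → skip
[7] flags=0010 → (cmp)
[8] flags=0010 VS?F → skip
[9] flags=0010 HI?T → r3=0x16
[10] flags=0010 CC?F → skip

VAL = 0x16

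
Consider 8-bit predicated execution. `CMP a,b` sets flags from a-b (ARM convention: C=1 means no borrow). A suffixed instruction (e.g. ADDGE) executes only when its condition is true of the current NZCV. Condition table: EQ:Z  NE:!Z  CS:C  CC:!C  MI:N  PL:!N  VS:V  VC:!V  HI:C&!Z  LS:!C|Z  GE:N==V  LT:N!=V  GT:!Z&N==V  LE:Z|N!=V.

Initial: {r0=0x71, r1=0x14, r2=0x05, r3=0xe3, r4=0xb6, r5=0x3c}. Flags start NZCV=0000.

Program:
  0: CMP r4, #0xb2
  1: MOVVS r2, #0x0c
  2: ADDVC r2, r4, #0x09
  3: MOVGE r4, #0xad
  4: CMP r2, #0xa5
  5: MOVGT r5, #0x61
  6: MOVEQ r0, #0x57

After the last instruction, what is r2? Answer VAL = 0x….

VAL = 0xbf

0: ✓ CMP  NZCV=0010
1: · MOVVS
2: ✓ ADDVC  r2←0xbf
3: ✓ MOVGE  r4←0xad
4: ✓ CMP  NZCV=0010
5: ✓ MOVGT  r5←0x61
6: · MOVEQ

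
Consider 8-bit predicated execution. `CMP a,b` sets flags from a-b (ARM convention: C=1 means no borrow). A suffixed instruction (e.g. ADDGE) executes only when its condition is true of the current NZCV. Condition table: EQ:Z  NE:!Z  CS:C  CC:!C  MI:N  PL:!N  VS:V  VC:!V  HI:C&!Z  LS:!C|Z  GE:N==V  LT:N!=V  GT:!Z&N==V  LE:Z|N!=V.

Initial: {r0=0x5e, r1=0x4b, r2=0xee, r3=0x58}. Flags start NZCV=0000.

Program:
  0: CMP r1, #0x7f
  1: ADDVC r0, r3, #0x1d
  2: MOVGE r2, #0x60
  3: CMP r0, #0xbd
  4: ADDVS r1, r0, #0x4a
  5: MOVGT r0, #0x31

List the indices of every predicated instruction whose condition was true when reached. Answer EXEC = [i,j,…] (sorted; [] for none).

EXEC = [1,4,5]

0: ✓ CMP  NZCV=1000
1: ✓ ADDVC  r0←0x75
2: · MOVGE
3: ✓ CMP  NZCV=1001
4: ✓ ADDVS  r1←0xbf
5: ✓ MOVGT  r0←0x31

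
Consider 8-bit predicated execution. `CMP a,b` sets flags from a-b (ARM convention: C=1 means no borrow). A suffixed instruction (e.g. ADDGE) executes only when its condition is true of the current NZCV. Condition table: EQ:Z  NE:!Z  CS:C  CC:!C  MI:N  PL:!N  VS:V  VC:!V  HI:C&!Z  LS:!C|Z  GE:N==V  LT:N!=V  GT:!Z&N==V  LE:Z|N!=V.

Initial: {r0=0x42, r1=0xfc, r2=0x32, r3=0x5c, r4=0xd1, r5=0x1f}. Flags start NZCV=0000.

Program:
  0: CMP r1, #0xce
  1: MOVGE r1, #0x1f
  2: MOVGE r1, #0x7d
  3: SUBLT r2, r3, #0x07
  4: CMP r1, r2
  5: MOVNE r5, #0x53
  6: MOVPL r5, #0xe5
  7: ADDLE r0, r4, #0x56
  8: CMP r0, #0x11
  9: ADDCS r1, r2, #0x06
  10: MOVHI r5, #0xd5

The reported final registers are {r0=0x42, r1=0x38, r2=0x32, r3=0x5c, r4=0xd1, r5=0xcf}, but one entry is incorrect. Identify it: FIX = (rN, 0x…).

[0] flags=0010 → (cmp)
[1] flags=0010 GE?T → r1=0x1f
[2] flags=0010 GE?T → r1=0x7d
[3] flags=0010 LT?F → skip
[4] flags=0010 → (cmp)
[5] flags=0010 NE?T → r5=0x53
[6] flags=0010 PL?T → r5=0xe5
[7] flags=0010 LE?F → skip
[8] flags=0010 → (cmp)
[9] flags=0010 CS?T → r1=0x38
[10] flags=0010 HI?T → r5=0xd5

FIX = (r5, 0xd5)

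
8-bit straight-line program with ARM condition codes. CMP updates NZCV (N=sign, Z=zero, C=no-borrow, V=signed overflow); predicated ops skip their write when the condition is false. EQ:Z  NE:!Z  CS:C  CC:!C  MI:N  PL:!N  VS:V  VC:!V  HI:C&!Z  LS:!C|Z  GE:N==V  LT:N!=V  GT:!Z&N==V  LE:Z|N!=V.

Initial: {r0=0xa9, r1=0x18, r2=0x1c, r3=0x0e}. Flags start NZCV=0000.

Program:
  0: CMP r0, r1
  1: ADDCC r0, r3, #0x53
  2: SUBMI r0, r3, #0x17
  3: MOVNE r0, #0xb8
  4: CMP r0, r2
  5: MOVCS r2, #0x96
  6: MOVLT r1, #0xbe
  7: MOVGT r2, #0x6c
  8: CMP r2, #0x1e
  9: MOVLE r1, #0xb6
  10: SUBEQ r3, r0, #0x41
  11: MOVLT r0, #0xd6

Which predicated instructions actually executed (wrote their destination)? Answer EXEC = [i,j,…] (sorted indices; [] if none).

EXEC = [2,3,5,6,9,11]

[0] flags=1010 → (cmp)
[1] flags=1010 CC?F → skip
[2] flags=1010 MI?T → r0=0xf7
[3] flags=1010 NE?T → r0=0xb8
[4] flags=1010 → (cmp)
[5] flags=1010 CS?T → r2=0x96
[6] flags=1010 LT?T → r1=0xbe
[7] flags=1010 GT?F → skip
[8] flags=0011 → (cmp)
[9] flags=0011 LE?T → r1=0xb6
[10] flags=0011 EQ?F → skip
[11] flags=0011 LT?T → r0=0xd6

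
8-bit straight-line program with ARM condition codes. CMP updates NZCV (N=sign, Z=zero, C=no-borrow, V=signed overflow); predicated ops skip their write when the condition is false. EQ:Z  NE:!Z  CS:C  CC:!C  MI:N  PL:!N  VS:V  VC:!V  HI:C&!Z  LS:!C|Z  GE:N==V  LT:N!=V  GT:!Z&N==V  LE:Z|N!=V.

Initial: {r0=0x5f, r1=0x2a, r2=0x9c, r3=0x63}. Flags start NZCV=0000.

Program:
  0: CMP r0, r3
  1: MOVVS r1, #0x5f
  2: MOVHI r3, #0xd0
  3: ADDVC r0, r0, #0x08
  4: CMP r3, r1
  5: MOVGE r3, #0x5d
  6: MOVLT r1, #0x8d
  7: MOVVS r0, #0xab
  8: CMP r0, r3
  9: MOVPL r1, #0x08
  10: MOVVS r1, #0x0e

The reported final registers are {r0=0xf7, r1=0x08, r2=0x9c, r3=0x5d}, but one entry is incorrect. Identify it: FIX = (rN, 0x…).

[0] flags=1000 → (cmp)
[1] flags=1000 VS?F → skip
[2] flags=1000 HI?F → skip
[3] flags=1000 VC?T → r0=0x67
[4] flags=0010 → (cmp)
[5] flags=0010 GE?T → r3=0x5d
[6] flags=0010 LT?F → skip
[7] flags=0010 VS?F → skip
[8] flags=0010 → (cmp)
[9] flags=0010 PL?T → r1=0x08
[10] flags=0010 VS?F → skip

FIX = (r0, 0x67)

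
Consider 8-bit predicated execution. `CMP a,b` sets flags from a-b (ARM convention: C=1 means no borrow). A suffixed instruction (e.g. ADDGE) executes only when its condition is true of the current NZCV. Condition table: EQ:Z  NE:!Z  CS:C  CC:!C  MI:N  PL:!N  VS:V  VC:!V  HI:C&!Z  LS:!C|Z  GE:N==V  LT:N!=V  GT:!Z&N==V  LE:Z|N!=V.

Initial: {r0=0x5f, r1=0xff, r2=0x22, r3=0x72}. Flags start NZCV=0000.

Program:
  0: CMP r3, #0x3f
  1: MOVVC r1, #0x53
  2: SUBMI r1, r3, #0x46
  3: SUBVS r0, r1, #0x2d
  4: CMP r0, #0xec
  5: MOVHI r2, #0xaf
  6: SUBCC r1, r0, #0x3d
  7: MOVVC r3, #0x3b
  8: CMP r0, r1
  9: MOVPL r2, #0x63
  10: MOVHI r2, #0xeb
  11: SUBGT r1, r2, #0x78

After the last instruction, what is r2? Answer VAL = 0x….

0: ✓ CMP  NZCV=0010
1: ✓ MOVVC  r1←0x53
2: · SUBMI
3: · SUBVS
4: ✓ CMP  NZCV=0000
5: · MOVHI
6: ✓ SUBCC  r1←0x22
7: ✓ MOVVC  r3←0x3b
8: ✓ CMP  NZCV=0010
9: ✓ MOVPL  r2←0x63
10: ✓ MOVHI  r2←0xeb
11: ✓ SUBGT  r1←0x73

VAL = 0xeb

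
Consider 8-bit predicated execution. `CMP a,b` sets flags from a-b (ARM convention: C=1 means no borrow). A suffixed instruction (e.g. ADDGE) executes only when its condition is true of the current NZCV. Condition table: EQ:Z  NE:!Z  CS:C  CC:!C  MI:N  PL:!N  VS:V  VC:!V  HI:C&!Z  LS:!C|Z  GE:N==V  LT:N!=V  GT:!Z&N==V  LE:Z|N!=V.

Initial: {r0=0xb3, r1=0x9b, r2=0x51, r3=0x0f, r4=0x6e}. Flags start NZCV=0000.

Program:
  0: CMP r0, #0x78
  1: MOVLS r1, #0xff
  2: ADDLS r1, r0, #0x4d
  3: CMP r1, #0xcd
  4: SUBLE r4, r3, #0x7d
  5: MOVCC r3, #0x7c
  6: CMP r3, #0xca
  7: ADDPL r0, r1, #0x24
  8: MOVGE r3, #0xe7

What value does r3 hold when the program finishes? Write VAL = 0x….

[0] flags=0011 → (cmp)
[1] flags=0011 LS?F → skip
[2] flags=0011 LS?F → skip
[3] flags=1000 → (cmp)
[4] flags=1000 LE?T → r4=0x92
[5] flags=1000 CC?T → r3=0x7c
[6] flags=1001 → (cmp)
[7] flags=1001 PL?F → skip
[8] flags=1001 GE?T → r3=0xe7

VAL = 0xe7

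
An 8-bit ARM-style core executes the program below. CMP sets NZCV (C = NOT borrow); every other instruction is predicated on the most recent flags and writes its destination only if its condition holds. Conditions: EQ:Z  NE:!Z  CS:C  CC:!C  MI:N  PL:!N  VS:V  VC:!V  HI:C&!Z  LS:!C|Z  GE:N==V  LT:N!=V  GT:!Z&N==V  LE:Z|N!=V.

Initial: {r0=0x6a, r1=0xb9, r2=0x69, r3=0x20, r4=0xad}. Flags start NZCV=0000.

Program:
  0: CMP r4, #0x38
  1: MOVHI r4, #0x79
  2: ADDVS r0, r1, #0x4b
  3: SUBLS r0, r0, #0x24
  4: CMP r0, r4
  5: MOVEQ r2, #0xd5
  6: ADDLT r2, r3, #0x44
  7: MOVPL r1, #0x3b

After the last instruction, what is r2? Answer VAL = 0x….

0: ✓ CMP  NZCV=0011
1: ✓ MOVHI  r4←0x79
2: ✓ ADDVS  r0←0x04
3: · SUBLS
4: ✓ CMP  NZCV=1000
5: · MOVEQ
6: ✓ ADDLT  r2←0x64
7: · MOVPL

VAL = 0x64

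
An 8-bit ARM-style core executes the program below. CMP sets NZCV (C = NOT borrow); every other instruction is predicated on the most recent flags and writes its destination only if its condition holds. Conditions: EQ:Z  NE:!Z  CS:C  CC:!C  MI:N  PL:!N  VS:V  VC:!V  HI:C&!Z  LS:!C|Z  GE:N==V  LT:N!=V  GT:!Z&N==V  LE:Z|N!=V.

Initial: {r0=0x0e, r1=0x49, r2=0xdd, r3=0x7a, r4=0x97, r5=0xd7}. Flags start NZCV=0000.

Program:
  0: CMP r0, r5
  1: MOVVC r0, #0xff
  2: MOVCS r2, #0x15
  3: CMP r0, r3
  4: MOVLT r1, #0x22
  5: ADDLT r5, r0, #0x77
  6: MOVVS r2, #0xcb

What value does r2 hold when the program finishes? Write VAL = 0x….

[0] flags=0000 → (cmp)
[1] flags=0000 VC?T → r0=0xff
[2] flags=0000 CS?F → skip
[3] flags=1010 → (cmp)
[4] flags=1010 LT?T → r1=0x22
[5] flags=1010 LT?T → r5=0x76
[6] flags=1010 VS?F → skip

VAL = 0xdd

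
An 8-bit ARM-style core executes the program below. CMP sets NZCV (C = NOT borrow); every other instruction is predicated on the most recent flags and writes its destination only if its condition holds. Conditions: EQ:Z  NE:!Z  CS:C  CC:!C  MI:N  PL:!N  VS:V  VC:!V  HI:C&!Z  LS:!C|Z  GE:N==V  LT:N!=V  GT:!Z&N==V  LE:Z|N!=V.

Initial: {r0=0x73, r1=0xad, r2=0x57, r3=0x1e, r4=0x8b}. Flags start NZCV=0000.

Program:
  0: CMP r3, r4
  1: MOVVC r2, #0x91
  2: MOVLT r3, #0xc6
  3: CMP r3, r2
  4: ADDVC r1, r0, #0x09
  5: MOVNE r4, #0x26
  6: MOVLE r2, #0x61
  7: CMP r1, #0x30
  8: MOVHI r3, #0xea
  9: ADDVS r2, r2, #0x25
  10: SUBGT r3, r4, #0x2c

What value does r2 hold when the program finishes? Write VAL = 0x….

0: ✓ CMP  NZCV=1001
1: · MOVVC
2: · MOVLT
3: ✓ CMP  NZCV=1000
4: ✓ ADDVC  r1←0x7c
5: ✓ MOVNE  r4←0x26
6: ✓ MOVLE  r2←0x61
7: ✓ CMP  NZCV=0010
8: ✓ MOVHI  r3←0xea
9: · ADDVS
10: ✓ SUBGT  r3←0xfa

VAL = 0x61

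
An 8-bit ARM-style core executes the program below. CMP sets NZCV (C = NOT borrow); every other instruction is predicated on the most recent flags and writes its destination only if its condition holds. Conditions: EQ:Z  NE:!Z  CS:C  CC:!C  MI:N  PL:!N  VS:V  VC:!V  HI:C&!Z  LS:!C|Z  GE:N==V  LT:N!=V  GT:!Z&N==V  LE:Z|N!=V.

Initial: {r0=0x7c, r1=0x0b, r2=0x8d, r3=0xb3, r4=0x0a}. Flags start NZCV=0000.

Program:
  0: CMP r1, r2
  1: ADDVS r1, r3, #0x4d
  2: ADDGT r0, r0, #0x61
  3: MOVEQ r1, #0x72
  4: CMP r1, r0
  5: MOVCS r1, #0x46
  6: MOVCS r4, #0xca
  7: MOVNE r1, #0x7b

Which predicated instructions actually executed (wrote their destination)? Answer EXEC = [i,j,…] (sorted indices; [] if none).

[0] flags=0000 → (cmp)
[1] flags=0000 VS?F → skip
[2] flags=0000 GT?T → r0=0xdd
[3] flags=0000 EQ?F → skip
[4] flags=0000 → (cmp)
[5] flags=0000 CS?F → skip
[6] flags=0000 CS?F → skip
[7] flags=0000 NE?T → r1=0x7b

EXEC = [2,7]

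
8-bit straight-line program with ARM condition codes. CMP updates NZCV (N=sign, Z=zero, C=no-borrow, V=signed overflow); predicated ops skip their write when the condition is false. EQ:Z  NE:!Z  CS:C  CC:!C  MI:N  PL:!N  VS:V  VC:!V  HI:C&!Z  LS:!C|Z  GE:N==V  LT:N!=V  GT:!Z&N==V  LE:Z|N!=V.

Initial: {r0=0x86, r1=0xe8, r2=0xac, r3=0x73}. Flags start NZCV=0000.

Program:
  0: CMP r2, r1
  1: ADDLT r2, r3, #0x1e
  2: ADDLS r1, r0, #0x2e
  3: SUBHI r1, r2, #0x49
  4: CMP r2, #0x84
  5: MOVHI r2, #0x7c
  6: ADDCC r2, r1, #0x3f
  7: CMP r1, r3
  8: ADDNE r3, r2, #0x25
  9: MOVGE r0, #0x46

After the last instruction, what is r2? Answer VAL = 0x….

[0] flags=1000 → (cmp)
[1] flags=1000 LT?T → r2=0x91
[2] flags=1000 LS?T → r1=0xb4
[3] flags=1000 HI?F → skip
[4] flags=0010 → (cmp)
[5] flags=0010 HI?T → r2=0x7c
[6] flags=0010 CC?F → skip
[7] flags=0011 → (cmp)
[8] flags=0011 NE?T → r3=0xa1
[9] flags=0011 GE?F → skip

VAL = 0x7c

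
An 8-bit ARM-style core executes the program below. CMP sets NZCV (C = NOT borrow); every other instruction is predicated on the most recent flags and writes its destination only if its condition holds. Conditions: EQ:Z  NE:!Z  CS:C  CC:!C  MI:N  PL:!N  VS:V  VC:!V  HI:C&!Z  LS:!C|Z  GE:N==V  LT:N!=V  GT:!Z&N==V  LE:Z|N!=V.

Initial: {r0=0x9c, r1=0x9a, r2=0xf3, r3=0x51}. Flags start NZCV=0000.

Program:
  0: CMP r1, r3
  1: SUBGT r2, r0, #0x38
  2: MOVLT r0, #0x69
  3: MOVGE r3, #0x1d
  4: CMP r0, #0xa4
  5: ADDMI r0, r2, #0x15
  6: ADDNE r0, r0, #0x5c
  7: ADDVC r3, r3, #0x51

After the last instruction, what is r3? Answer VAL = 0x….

VAL = 0x51

0: ✓ CMP  NZCV=0011
1: · SUBGT
2: ✓ MOVLT  r0←0x69
3: · MOVGE
4: ✓ CMP  NZCV=1001
5: ✓ ADDMI  r0←0x08
6: ✓ ADDNE  r0←0x64
7: · ADDVC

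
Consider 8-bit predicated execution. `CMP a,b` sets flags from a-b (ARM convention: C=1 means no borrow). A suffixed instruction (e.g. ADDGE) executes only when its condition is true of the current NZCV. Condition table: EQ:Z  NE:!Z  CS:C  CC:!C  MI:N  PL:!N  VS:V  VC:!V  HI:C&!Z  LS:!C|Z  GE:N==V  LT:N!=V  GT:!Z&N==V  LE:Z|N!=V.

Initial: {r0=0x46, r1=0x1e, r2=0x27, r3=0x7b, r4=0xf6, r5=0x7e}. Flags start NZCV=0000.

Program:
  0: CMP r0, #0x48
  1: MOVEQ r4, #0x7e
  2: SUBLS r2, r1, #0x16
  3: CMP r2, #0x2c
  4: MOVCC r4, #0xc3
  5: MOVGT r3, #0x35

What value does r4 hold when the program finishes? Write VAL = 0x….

[0] flags=1000 → (cmp)
[1] flags=1000 EQ?F → skip
[2] flags=1000 LS?T → r2=0x08
[3] flags=1000 → (cmp)
[4] flags=1000 CC?T → r4=0xc3
[5] flags=1000 GT?F → skip

VAL = 0xc3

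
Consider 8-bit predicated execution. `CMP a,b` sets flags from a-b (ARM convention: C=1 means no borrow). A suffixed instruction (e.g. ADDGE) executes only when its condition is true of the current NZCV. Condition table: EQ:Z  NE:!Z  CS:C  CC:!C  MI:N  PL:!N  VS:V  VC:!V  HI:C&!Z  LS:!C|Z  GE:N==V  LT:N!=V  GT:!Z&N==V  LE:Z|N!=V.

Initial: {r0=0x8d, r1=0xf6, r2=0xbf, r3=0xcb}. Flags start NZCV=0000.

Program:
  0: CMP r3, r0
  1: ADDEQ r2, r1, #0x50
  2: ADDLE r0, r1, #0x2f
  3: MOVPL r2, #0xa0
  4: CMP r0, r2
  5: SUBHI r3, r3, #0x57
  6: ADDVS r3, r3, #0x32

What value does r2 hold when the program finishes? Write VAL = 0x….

[0] flags=0010 → (cmp)
[1] flags=0010 EQ?F → skip
[2] flags=0010 LE?F → skip
[3] flags=0010 PL?T → r2=0xa0
[4] flags=1000 → (cmp)
[5] flags=1000 HI?F → skip
[6] flags=1000 VS?F → skip

VAL = 0xa0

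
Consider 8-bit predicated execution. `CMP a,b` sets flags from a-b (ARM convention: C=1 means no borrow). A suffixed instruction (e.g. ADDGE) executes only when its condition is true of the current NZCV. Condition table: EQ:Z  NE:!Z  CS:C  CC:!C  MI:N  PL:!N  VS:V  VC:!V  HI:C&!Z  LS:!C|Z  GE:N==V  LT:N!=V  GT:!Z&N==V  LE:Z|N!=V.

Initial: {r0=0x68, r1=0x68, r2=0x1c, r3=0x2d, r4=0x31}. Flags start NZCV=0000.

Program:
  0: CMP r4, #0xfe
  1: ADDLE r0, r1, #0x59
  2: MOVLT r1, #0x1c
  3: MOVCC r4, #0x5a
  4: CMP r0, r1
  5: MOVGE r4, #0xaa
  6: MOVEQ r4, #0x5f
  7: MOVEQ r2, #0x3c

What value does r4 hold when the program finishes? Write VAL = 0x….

VAL = 0x5f

0: ✓ CMP  NZCV=0000
1: · ADDLE
2: · MOVLT
3: ✓ MOVCC  r4←0x5a
4: ✓ CMP  NZCV=0110
5: ✓ MOVGE  r4←0xaa
6: ✓ MOVEQ  r4←0x5f
7: ✓ MOVEQ  r2←0x3c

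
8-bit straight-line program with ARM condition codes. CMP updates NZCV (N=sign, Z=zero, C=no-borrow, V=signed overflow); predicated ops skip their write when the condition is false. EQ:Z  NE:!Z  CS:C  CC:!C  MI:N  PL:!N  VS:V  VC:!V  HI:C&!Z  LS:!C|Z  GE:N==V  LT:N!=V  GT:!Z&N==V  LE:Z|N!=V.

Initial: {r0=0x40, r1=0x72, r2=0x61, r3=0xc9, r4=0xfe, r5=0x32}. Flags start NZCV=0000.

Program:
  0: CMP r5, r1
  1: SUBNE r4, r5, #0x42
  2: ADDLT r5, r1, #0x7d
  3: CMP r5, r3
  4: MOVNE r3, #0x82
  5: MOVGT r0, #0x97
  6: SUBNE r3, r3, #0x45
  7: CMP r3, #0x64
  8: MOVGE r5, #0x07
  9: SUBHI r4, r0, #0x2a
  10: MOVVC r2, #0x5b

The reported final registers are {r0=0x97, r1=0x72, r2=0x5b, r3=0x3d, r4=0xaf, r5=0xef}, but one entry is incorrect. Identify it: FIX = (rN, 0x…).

0: ✓ CMP  NZCV=1000
1: ✓ SUBNE  r4←0xf0
2: ✓ ADDLT  r5←0xef
3: ✓ CMP  NZCV=0010
4: ✓ MOVNE  r3←0x82
5: ✓ MOVGT  r0←0x97
6: ✓ SUBNE  r3←0x3d
7: ✓ CMP  NZCV=1000
8: · MOVGE
9: · SUBHI
10: ✓ MOVVC  r2←0x5b

FIX = (r4, 0xf0)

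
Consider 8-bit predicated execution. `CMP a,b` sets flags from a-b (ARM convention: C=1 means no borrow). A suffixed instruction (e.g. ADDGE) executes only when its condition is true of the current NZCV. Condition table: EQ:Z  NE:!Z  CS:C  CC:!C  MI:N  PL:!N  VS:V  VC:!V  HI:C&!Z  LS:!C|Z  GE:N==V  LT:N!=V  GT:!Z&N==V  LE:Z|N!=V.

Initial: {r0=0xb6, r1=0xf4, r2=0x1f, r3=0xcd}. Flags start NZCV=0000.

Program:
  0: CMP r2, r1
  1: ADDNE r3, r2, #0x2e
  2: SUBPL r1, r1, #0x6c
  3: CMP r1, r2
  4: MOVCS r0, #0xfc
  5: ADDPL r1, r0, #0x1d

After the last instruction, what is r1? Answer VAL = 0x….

0: ✓ CMP  NZCV=0000
1: ✓ ADDNE  r3←0x4d
2: ✓ SUBPL  r1←0x88
3: ✓ CMP  NZCV=0011
4: ✓ MOVCS  r0←0xfc
5: ✓ ADDPL  r1←0x19

VAL = 0x19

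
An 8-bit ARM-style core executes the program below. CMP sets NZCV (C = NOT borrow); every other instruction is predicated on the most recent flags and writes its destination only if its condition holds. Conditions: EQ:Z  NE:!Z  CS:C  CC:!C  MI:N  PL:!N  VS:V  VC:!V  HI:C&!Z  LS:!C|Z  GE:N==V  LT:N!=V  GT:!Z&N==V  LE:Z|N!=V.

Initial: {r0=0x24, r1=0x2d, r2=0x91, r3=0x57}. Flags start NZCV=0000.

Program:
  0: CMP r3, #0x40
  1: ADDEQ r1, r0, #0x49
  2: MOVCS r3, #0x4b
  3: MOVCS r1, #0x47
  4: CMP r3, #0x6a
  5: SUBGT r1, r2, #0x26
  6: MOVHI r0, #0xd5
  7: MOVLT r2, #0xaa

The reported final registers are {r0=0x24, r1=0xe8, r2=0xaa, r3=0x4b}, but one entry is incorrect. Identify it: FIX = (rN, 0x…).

0: ✓ CMP  NZCV=0010
1: · ADDEQ
2: ✓ MOVCS  r3←0x4b
3: ✓ MOVCS  r1←0x47
4: ✓ CMP  NZCV=1000
5: · SUBGT
6: · MOVHI
7: ✓ MOVLT  r2←0xaa

FIX = (r1, 0x47)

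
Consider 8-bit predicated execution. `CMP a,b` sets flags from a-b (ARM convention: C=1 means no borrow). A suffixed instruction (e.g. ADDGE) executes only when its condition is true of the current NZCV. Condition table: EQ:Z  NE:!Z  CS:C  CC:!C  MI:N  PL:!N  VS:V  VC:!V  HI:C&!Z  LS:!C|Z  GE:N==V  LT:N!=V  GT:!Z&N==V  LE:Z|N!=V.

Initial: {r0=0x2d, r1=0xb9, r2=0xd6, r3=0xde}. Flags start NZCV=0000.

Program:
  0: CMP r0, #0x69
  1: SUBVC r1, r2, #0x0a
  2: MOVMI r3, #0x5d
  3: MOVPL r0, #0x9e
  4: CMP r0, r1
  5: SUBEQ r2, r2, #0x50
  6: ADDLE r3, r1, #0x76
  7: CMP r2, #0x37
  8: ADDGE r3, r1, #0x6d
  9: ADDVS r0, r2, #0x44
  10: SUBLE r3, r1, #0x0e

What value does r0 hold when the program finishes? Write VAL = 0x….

VAL = 0x2d

[0] flags=1000 → (cmp)
[1] flags=1000 VC?T → r1=0xcc
[2] flags=1000 MI?T → r3=0x5d
[3] flags=1000 PL?F → skip
[4] flags=0000 → (cmp)
[5] flags=0000 EQ?F → skip
[6] flags=0000 LE?F → skip
[7] flags=1010 → (cmp)
[8] flags=1010 GE?F → skip
[9] flags=1010 VS?F → skip
[10] flags=1010 LE?T → r3=0xbe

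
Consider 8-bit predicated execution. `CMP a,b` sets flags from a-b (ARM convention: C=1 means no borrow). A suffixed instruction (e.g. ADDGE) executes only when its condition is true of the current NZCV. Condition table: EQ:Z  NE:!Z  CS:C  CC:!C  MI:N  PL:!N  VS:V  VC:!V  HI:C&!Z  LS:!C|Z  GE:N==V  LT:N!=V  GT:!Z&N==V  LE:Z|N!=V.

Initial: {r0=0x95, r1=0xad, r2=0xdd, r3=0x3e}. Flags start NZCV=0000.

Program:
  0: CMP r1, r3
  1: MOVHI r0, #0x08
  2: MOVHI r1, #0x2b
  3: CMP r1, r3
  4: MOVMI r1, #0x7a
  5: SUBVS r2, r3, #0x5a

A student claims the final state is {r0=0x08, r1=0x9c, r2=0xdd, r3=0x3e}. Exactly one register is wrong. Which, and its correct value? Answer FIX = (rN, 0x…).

FIX = (r1, 0x7a)

0: ✓ CMP  NZCV=0011
1: ✓ MOVHI  r0←0x08
2: ✓ MOVHI  r1←0x2b
3: ✓ CMP  NZCV=1000
4: ✓ MOVMI  r1←0x7a
5: · SUBVS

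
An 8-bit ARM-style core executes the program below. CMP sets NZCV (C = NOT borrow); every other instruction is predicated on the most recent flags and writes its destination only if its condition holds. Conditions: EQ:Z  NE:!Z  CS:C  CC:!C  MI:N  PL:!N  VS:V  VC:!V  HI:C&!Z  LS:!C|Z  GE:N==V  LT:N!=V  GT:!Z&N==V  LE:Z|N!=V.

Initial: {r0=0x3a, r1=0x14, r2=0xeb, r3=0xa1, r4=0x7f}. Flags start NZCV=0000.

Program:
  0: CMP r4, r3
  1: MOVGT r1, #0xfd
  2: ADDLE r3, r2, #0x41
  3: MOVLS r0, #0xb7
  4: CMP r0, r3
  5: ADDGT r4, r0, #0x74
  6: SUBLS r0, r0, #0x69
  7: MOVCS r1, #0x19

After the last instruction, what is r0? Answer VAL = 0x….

VAL = 0xb7

0: ✓ CMP  NZCV=1001
1: ✓ MOVGT  r1←0xfd
2: · ADDLE
3: ✓ MOVLS  r0←0xb7
4: ✓ CMP  NZCV=0010
5: ✓ ADDGT  r4←0x2b
6: · SUBLS
7: ✓ MOVCS  r1←0x19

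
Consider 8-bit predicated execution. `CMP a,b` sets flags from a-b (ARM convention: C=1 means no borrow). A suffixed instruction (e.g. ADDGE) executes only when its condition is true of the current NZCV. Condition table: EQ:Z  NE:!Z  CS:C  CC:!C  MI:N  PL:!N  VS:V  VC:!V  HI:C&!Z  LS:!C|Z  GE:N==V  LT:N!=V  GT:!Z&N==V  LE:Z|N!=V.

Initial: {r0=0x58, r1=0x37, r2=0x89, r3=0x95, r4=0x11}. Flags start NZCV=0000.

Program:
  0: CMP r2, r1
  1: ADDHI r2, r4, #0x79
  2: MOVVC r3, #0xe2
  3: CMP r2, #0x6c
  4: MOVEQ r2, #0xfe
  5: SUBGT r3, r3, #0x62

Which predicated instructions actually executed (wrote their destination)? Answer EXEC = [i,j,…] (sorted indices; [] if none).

0: ✓ CMP  NZCV=0011
1: ✓ ADDHI  r2←0x8a
2: · MOVVC
3: ✓ CMP  NZCV=0011
4: · MOVEQ
5: · SUBGT

EXEC = [1]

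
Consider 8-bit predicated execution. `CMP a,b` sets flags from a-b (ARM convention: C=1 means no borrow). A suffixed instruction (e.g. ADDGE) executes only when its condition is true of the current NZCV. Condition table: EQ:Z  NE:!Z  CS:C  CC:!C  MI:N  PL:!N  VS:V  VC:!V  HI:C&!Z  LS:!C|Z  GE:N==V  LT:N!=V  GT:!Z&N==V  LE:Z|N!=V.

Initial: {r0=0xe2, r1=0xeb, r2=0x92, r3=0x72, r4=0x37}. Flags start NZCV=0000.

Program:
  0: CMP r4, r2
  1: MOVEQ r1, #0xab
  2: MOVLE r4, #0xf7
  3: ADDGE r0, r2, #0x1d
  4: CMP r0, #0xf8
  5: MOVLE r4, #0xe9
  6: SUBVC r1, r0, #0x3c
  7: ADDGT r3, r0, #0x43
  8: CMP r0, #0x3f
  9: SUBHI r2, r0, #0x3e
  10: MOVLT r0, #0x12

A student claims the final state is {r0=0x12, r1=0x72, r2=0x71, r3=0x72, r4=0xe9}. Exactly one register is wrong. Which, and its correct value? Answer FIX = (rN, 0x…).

0: ✓ CMP  NZCV=1001
1: · MOVEQ
2: · MOVLE
3: ✓ ADDGE  r0←0xaf
4: ✓ CMP  NZCV=1000
5: ✓ MOVLE  r4←0xe9
6: ✓ SUBVC  r1←0x73
7: · ADDGT
8: ✓ CMP  NZCV=0011
9: ✓ SUBHI  r2←0x71
10: ✓ MOVLT  r0←0x12

FIX = (r1, 0x73)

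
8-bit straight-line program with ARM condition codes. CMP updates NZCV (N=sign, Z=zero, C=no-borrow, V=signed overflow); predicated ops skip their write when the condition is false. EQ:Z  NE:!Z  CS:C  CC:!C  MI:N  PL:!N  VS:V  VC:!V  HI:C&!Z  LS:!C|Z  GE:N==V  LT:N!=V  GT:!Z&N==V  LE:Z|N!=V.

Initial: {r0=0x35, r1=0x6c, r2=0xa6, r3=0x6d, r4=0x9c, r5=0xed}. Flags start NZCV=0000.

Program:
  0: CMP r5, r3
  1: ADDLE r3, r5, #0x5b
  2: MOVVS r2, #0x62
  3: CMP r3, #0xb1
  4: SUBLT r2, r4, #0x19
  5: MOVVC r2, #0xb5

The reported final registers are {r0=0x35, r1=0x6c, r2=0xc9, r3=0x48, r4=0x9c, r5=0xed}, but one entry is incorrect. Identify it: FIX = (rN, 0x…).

0: ✓ CMP  NZCV=1010
1: ✓ ADDLE  r3←0x48
2: · MOVVS
3: ✓ CMP  NZCV=1001
4: · SUBLT
5: · MOVVC

FIX = (r2, 0xa6)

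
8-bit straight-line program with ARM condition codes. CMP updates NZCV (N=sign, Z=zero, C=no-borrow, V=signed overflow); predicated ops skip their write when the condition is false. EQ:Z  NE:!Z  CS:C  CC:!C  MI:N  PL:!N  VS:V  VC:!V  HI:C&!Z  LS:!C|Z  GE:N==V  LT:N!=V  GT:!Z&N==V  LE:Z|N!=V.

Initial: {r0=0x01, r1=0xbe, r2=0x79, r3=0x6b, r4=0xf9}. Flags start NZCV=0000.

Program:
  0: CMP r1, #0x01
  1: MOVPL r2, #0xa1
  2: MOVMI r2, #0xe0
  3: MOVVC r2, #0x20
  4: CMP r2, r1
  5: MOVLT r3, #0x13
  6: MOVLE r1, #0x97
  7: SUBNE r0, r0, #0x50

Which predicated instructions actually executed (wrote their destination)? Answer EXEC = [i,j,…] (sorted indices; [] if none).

[0] flags=1010 → (cmp)
[1] flags=1010 PL?F → skip
[2] flags=1010 MI?T → r2=0xe0
[3] flags=1010 VC?T → r2=0x20
[4] flags=0000 → (cmp)
[5] flags=0000 LT?F → skip
[6] flags=0000 LE?F → skip
[7] flags=0000 NE?T → r0=0xb1

EXEC = [2,3,7]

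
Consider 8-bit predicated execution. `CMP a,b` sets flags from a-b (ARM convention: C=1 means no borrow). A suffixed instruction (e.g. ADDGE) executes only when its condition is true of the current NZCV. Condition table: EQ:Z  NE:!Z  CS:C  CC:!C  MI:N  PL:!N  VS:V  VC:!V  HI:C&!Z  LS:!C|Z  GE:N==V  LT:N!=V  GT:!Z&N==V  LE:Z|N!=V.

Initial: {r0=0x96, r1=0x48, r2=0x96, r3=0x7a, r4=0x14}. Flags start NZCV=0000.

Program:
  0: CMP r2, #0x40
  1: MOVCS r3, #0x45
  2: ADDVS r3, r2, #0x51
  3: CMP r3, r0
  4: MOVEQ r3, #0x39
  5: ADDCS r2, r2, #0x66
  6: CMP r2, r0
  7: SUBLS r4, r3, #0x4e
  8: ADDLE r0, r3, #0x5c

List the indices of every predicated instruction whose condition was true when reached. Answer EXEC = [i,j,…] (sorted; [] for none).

EXEC = [1,2,5]

[0] flags=0011 → (cmp)
[1] flags=0011 CS?T → r3=0x45
[2] flags=0011 VS?T → r3=0xe7
[3] flags=0010 → (cmp)
[4] flags=0010 EQ?F → skip
[5] flags=0010 CS?T → r2=0xfc
[6] flags=0010 → (cmp)
[7] flags=0010 LS?F → skip
[8] flags=0010 LE?F → skip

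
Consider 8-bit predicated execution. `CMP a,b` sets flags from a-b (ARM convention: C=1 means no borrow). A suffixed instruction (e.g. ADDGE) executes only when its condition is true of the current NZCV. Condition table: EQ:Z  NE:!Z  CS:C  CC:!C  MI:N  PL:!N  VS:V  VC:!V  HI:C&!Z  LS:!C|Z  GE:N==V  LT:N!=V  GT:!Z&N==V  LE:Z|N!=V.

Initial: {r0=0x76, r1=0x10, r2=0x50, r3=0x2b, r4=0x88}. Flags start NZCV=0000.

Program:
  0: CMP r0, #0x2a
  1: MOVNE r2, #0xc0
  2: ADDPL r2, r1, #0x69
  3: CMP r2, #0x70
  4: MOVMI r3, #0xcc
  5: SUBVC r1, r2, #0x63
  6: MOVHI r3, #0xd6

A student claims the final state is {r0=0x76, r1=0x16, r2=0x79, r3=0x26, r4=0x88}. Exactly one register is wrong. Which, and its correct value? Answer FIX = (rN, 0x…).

[0] flags=0010 → (cmp)
[1] flags=0010 NE?T → r2=0xc0
[2] flags=0010 PL?T → r2=0x79
[3] flags=0010 → (cmp)
[4] flags=0010 MI?F → skip
[5] flags=0010 VC?T → r1=0x16
[6] flags=0010 HI?T → r3=0xd6

FIX = (r3, 0xd6)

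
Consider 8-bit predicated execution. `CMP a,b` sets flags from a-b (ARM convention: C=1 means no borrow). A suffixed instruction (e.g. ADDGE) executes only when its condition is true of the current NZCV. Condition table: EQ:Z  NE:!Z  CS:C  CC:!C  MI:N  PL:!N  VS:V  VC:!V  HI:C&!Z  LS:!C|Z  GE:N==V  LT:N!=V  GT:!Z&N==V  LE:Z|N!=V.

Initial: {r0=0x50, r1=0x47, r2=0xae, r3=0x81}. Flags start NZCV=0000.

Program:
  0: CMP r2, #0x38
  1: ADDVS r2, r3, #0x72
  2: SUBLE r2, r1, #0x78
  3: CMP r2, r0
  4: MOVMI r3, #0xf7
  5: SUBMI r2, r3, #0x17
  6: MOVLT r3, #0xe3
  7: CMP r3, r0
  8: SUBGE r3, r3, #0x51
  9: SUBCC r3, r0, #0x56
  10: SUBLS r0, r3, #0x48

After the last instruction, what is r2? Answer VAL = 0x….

VAL = 0xcf

[0] flags=0011 → (cmp)
[1] flags=0011 VS?T → r2=0xf3
[2] flags=0011 LE?T → r2=0xcf
[3] flags=0011 → (cmp)
[4] flags=0011 MI?F → skip
[5] flags=0011 MI?F → skip
[6] flags=0011 LT?T → r3=0xe3
[7] flags=1010 → (cmp)
[8] flags=1010 GE?F → skip
[9] flags=1010 CC?F → skip
[10] flags=1010 LS?F → skip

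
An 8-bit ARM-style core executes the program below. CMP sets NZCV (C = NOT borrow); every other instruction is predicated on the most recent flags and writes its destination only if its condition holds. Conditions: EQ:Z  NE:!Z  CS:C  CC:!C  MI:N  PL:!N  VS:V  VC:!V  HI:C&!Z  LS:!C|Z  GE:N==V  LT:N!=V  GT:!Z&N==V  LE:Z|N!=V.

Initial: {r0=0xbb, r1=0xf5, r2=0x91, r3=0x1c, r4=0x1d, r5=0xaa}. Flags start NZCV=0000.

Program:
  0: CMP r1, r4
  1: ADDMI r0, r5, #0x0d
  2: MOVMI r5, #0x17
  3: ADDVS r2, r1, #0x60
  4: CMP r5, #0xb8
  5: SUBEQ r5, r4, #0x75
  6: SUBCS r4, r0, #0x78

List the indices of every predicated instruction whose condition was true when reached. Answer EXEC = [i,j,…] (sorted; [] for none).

0: ✓ CMP  NZCV=1010
1: ✓ ADDMI  r0←0xb7
2: ✓ MOVMI  r5←0x17
3: · ADDVS
4: ✓ CMP  NZCV=0000
5: · SUBEQ
6: · SUBCS

EXEC = [1,2]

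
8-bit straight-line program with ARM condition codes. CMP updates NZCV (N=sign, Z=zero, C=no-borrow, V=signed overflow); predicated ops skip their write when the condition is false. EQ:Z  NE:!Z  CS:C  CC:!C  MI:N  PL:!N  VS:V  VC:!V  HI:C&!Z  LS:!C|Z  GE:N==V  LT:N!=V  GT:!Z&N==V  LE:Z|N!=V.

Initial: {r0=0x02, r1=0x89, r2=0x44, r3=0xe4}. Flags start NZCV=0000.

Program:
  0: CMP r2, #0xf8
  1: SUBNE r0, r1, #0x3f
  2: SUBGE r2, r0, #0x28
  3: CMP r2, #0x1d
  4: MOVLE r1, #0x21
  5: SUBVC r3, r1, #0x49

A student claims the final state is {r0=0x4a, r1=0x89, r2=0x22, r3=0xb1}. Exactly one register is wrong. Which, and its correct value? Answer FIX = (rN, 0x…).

0: ✓ CMP  NZCV=0000
1: ✓ SUBNE  r0←0x4a
2: ✓ SUBGE  r2←0x22
3: ✓ CMP  NZCV=0010
4: · MOVLE
5: ✓ SUBVC  r3←0x40

FIX = (r3, 0x40)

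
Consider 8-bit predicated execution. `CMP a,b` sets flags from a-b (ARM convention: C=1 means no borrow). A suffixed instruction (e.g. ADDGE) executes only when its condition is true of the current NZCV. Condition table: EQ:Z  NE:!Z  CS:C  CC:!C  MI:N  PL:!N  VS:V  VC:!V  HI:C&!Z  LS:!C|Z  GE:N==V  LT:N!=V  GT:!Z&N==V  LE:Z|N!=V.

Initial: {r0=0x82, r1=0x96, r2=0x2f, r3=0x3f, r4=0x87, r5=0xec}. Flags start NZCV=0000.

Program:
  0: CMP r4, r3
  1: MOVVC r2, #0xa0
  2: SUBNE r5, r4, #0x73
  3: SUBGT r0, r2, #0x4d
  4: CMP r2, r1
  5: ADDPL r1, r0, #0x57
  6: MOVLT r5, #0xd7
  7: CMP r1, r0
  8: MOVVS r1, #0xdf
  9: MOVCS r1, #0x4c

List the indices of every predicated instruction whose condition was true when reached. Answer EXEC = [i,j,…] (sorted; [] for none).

0: ✓ CMP  NZCV=0011
1: · MOVVC
2: ✓ SUBNE  r5←0x14
3: · SUBGT
4: ✓ CMP  NZCV=1001
5: · ADDPL
6: · MOVLT
7: ✓ CMP  NZCV=0010
8: · MOVVS
9: ✓ MOVCS  r1←0x4c

EXEC = [2,9]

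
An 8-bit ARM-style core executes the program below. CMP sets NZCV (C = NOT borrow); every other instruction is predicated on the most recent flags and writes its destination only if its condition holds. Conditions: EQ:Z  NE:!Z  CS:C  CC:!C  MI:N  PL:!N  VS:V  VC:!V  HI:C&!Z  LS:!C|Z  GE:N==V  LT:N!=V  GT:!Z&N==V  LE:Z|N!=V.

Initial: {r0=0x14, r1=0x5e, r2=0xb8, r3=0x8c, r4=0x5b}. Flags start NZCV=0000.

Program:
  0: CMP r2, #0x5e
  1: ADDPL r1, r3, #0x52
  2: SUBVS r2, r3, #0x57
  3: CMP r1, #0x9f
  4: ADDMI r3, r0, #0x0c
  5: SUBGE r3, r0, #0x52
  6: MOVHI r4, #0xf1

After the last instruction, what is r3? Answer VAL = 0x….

[0] flags=0011 → (cmp)
[1] flags=0011 PL?T → r1=0xde
[2] flags=0011 VS?T → r2=0x35
[3] flags=0010 → (cmp)
[4] flags=0010 MI?F → skip
[5] flags=0010 GE?T → r3=0xc2
[6] flags=0010 HI?T → r4=0xf1

VAL = 0xc2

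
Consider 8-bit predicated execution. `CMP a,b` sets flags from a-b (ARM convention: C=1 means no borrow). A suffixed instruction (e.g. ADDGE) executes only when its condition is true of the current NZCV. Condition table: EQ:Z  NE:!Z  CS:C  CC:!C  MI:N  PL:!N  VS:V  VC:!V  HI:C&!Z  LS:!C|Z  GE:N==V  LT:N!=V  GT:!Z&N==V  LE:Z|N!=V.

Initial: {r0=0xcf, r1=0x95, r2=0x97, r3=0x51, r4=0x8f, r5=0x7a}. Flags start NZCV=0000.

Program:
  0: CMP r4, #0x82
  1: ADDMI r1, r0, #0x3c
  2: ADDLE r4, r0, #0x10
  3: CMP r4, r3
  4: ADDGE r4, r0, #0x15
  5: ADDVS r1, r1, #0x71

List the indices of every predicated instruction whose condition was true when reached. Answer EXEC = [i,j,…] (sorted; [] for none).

0: ✓ CMP  NZCV=0010
1: · ADDMI
2: · ADDLE
3: ✓ CMP  NZCV=0011
4: · ADDGE
5: ✓ ADDVS  r1←0x06

EXEC = [5]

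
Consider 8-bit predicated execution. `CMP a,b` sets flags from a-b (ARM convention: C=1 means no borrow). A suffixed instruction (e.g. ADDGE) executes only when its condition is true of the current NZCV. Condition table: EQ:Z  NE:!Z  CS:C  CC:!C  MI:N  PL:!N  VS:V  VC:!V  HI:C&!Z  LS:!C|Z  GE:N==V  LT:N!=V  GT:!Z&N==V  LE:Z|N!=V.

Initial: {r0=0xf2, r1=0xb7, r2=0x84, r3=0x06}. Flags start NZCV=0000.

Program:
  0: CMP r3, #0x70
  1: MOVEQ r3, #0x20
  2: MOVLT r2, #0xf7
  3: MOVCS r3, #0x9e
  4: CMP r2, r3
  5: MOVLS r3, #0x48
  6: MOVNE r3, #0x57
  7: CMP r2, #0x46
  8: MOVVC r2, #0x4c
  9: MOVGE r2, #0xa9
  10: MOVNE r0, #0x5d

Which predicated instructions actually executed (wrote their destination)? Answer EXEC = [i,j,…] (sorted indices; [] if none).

[0] flags=1000 → (cmp)
[1] flags=1000 EQ?F → skip
[2] flags=1000 LT?T → r2=0xf7
[3] flags=1000 CS?F → skip
[4] flags=1010 → (cmp)
[5] flags=1010 LS?F → skip
[6] flags=1010 NE?T → r3=0x57
[7] flags=1010 → (cmp)
[8] flags=1010 VC?T → r2=0x4c
[9] flags=1010 GE?F → skip
[10] flags=1010 NE?T → r0=0x5d

EXEC = [2,6,8,10]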